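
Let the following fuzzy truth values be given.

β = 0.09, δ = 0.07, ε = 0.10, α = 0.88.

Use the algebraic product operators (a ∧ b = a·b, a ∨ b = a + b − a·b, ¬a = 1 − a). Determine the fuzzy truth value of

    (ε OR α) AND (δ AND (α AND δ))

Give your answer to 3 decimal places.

0.004

ε OR α = a + b − a·b on (0.1000, 0.8800) = 0.8920
α AND δ = a·b on (0.8800, 0.0700) = 0.0616
δ AND (α AND δ) = a·b on (0.0700, 0.0616) = 0.0043
(ε OR α) AND (δ AND (α AND δ)) = a·b on (0.8920, 0.0043) = 0.0038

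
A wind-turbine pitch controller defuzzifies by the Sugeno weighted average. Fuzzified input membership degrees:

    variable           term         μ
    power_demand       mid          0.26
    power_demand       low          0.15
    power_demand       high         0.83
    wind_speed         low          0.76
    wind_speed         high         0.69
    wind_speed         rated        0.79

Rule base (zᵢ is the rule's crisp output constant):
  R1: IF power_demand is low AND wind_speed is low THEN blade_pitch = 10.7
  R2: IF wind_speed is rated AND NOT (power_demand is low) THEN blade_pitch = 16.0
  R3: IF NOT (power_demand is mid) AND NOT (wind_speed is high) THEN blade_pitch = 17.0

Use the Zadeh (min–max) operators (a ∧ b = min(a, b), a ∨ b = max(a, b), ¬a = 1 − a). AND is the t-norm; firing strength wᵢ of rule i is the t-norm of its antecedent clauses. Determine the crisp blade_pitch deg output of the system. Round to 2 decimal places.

15.61

R1 (z=10.7): low=0.15, low=0.76; AND[min(a, b)] → w = 0.15
R2 (z=16.0): rated=0.79, ¬low=1−0.15=0.85; AND[min(a, b)] → w = 0.79
R3 (z=17.0): ¬mid=1−0.26=0.74, ¬high=1−0.69=0.31; AND[min(a, b)] → w = 0.31
Weighted average = (0.15·10.7 + 0.79·16.0 + 0.31·17.0) / (0.15 + 0.79 + 0.31)
  = 19.5150 / 1.2500 = 15.61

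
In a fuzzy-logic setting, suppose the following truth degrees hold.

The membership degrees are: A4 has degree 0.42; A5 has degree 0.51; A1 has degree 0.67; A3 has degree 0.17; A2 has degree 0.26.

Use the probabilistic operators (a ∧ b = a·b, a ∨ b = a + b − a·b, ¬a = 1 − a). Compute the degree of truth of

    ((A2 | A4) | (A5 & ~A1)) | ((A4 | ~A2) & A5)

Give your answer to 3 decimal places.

0.798

A2 | A4 = a + b − a·b on (0.2600, 0.4200) = 0.5708
~A1 = 1 − 0.6700 = 0.3300
A5 & ~A1 = a·b on (0.5100, 0.3300) = 0.1683
(A2 | A4) | (A5 & ~A1) = a + b − a·b on (0.5708, 0.1683) = 0.6430
~A2 = 1 − 0.2600 = 0.7400
A4 | ~A2 = a + b − a·b on (0.4200, 0.7400) = 0.8492
(A4 | ~A2) & A5 = a·b on (0.8492, 0.5100) = 0.4331
((A2 | A4) | (A5 & ~A1)) | ((A4 | ~A2) & A5) = a + b − a·b on (0.6430, 0.4331) = 0.7976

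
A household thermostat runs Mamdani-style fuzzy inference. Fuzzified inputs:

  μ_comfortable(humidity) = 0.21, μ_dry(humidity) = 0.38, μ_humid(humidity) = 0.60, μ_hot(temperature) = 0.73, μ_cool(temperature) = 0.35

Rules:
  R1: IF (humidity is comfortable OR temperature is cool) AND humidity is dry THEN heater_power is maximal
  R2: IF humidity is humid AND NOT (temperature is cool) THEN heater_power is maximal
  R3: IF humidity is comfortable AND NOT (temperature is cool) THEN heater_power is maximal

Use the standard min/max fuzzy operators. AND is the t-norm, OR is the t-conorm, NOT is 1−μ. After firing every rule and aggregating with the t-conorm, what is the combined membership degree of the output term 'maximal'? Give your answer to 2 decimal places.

R1: (comfortable=0.21 OR cool=0.35) = 0.35; AND[min(a, b)] with dry=0.38 → w = 0.35
R2: humid=0.60, ¬cool=1−0.35=0.65; AND[min(a, b)] → w = 0.60
R3: comfortable=0.21, ¬cool=1−0.35=0.65; AND[min(a, b)] → w = 0.21
Rules with consequent 'maximal': {R1, R2, R3} → strengths 0.35, 0.60, 0.21
Aggregate via t-conorm [max(a, b)]: 0.60

0.60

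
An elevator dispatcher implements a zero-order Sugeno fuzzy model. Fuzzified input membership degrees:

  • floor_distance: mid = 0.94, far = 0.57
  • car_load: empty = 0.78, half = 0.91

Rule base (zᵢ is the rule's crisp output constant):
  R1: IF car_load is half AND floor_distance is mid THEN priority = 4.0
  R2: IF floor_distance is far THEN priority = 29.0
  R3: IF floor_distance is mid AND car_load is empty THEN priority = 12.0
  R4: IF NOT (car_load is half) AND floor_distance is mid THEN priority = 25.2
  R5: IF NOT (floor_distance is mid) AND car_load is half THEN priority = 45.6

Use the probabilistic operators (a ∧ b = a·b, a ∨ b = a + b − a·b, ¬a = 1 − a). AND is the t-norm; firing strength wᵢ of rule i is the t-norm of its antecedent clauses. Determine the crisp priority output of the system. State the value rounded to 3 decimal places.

R1 (z=4.0): half=0.91, mid=0.94; AND[a·b] → w = 0.8554
R2 (z=29.0): far=0.57 → w = 0.5700
R3 (z=12.0): mid=0.94, empty=0.78; AND[a·b] → w = 0.7332
R4 (z=25.2): ¬half=1−0.91=0.09, mid=0.94; AND[a·b] → w = 0.0846
R5 (z=45.6): ¬mid=1−0.94=0.06, half=0.91; AND[a·b] → w = 0.0546
Weighted average = (0.8554·4.0 + 0.5700·29.0 + 0.7332·12.0 + 0.0846·25.2 + 0.0546·45.6) / (0.8554 + 0.5700 + 0.7332 + 0.0846 + 0.0546)
  = 33.3717 / 2.2978 = 14.523

14.523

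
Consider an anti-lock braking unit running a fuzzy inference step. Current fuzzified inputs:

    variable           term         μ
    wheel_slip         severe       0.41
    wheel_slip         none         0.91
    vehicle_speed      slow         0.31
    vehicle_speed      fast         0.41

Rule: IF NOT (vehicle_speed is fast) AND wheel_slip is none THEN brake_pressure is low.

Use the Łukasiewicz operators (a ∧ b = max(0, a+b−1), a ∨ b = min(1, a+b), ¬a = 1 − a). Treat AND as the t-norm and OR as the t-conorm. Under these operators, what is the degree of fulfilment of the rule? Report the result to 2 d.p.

firing strength: ¬fast=1−0.41=0.59, none=0.91; AND[max(0, a+b−1)] → w = 0.50

0.50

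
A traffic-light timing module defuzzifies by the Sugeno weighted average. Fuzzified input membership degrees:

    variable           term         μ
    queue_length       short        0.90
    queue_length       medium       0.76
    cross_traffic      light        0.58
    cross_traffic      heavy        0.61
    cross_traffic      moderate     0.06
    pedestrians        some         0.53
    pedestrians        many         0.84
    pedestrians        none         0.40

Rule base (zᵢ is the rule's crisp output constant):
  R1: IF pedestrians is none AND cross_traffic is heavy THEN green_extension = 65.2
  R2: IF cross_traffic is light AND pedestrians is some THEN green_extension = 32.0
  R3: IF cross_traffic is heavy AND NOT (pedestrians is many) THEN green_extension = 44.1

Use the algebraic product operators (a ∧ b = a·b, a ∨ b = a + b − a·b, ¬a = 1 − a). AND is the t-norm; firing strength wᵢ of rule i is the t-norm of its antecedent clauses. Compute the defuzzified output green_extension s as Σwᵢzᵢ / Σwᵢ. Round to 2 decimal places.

R1 (z=65.2): none=0.40, heavy=0.61; AND[a·b] → w = 0.2440
R2 (z=32.0): light=0.58, some=0.53; AND[a·b] → w = 0.3074
R3 (z=44.1): heavy=0.61, ¬many=1−0.84=0.16; AND[a·b] → w = 0.0976
Weighted average = (0.2440·65.2 + 0.3074·32.0 + 0.0976·44.1) / (0.2440 + 0.3074 + 0.0976)
  = 30.0498 / 0.6490 = 46.30

46.30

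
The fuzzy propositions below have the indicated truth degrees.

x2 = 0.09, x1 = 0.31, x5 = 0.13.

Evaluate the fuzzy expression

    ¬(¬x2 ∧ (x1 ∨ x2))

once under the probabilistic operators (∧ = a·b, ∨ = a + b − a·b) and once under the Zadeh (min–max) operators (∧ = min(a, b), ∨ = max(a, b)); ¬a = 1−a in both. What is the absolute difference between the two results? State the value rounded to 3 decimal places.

Under probabilistic:
  ¬x2 = 1 − 0.0900 = 0.9100
  x1 ∨ x2 = a + b − a·b on (0.3100, 0.0900) = 0.3721
  ¬x2 ∧ (x1 ∨ x2) = a·b on (0.9100, 0.3721) = 0.3386
  ¬(¬x2 ∧ (x1 ∨ x2)) = 1 − 0.3386 = 0.6614
  → value = 0.6614
Under Zadeh (min–max):
  ¬x2 = 1 − 0.09 = 0.91
  x1 ∨ x2 = max(a, b) on (0.31, 0.09) = 0.31
  ¬x2 ∧ (x1 ∨ x2) = min(a, b) on (0.91, 0.31) = 0.31
  ¬(¬x2 ∧ (x1 ∨ x2)) = 1 − 0.31 = 0.69
  → value = 0.6900
|0.6614 − 0.6900| = 0.029

0.029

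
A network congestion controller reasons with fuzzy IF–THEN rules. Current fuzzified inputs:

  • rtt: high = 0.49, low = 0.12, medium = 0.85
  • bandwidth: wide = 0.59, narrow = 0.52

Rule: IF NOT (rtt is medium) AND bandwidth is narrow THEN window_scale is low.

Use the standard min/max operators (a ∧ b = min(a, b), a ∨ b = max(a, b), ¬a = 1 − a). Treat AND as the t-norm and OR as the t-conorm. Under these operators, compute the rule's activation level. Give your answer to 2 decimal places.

firing strength: ¬medium=1−0.85=0.15, narrow=0.52; AND[min(a, b)] → w = 0.15

0.15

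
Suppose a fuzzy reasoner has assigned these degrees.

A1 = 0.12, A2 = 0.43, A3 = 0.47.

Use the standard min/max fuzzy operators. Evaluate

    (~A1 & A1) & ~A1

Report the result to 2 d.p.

0.12

~A1 = 1 − 0.12 = 0.88
~A1 & A1 = min(a, b) on (0.88, 0.12) = 0.12
~A1 = 1 − 0.12 = 0.88
(~A1 & A1) & ~A1 = min(a, b) on (0.12, 0.88) = 0.12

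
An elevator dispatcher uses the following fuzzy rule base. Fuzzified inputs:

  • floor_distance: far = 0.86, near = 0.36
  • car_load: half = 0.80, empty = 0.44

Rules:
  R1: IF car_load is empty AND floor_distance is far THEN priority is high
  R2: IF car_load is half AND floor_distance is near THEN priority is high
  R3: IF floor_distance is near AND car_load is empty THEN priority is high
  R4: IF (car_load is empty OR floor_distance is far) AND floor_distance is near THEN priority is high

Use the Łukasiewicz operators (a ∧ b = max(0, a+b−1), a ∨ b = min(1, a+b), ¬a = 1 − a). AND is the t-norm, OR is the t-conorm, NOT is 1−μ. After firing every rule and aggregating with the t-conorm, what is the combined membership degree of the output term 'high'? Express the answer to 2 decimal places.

0.82

R1: empty=0.44, far=0.86; AND[max(0, a+b−1)] → w = 0.30
R2: half=0.80, near=0.36; AND[max(0, a+b−1)] → w = 0.16
R3: near=0.36, empty=0.44; AND[max(0, a+b−1)] → w = 0.00
R4: (empty=0.44 OR far=0.86) = 1.00; AND[max(0, a+b−1)] with near=0.36 → w = 0.36
Rules with consequent 'high': {R1, R2, R3, R4} → strengths 0.30, 0.16, 0.00, 0.36
Aggregate via t-conorm [min(1, a+b)]: 0.82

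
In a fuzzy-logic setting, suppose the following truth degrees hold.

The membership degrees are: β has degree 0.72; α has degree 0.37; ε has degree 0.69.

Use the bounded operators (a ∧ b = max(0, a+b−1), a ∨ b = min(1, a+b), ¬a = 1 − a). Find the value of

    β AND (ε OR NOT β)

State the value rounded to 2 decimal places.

0.69

NOT β = 1 − 0.72 = 0.28
ε OR NOT β = min(1, a+b) on (0.69, 0.28) = 0.97
β AND (ε OR NOT β) = max(0, a+b−1) on (0.72, 0.97) = 0.69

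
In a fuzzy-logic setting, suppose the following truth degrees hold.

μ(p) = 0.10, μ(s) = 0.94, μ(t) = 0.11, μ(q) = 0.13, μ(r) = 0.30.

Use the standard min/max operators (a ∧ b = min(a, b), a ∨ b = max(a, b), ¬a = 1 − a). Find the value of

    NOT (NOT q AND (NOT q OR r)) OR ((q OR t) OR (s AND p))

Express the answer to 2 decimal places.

0.13

NOT q = 1 − 0.13 = 0.87
NOT q = 1 − 0.13 = 0.87
NOT q OR r = max(a, b) on (0.87, 0.30) = 0.87
NOT q AND (NOT q OR r) = min(a, b) on (0.87, 0.87) = 0.87
NOT (NOT q AND (NOT q OR r)) = 1 − 0.87 = 0.13
q OR t = max(a, b) on (0.13, 0.11) = 0.13
s AND p = min(a, b) on (0.94, 0.10) = 0.10
(q OR t) OR (s AND p) = max(a, b) on (0.13, 0.10) = 0.13
NOT (NOT q AND (NOT q OR r)) OR ((q OR t) OR (s AND p)) = max(a, b) on (0.13, 0.13) = 0.13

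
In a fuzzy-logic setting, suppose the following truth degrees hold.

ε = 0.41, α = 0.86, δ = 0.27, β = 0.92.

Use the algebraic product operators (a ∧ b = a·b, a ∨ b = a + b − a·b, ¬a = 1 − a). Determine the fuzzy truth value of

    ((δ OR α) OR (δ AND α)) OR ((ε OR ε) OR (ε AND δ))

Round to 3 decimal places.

0.976

δ OR α = a + b − a·b on (0.2700, 0.8600) = 0.8978
δ AND α = a·b on (0.2700, 0.8600) = 0.2322
(δ OR α) OR (δ AND α) = a + b − a·b on (0.8978, 0.2322) = 0.9215
ε OR ε = a + b − a·b on (0.4100, 0.4100) = 0.6519
ε AND δ = a·b on (0.4100, 0.2700) = 0.1107
(ε OR ε) OR (ε AND δ) = a + b − a·b on (0.6519, 0.1107) = 0.6904
((δ OR α) OR (δ AND α)) OR ((ε OR ε) OR (ε AND δ)) = a + b − a·b on (0.9215, 0.6904) = 0.9757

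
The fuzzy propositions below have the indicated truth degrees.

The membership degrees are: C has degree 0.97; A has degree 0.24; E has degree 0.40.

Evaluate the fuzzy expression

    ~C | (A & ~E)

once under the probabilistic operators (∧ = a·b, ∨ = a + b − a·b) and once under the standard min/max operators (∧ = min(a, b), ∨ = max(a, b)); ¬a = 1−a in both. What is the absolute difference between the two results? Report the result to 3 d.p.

0.070

Under probabilistic:
  ~C = 1 − 0.9700 = 0.0300
  ~E = 1 − 0.4000 = 0.6000
  A & ~E = a·b on (0.2400, 0.6000) = 0.1440
  ~C | (A & ~E) = a + b − a·b on (0.0300, 0.1440) = 0.1697
  → value = 0.1697
Under standard min/max:
  ~C = 1 − 0.97 = 0.03
  ~E = 1 − 0.40 = 0.60
  A & ~E = min(a, b) on (0.24, 0.60) = 0.24
  ~C | (A & ~E) = max(a, b) on (0.03, 0.24) = 0.24
  → value = 0.2400
|0.1697 − 0.2400| = 0.070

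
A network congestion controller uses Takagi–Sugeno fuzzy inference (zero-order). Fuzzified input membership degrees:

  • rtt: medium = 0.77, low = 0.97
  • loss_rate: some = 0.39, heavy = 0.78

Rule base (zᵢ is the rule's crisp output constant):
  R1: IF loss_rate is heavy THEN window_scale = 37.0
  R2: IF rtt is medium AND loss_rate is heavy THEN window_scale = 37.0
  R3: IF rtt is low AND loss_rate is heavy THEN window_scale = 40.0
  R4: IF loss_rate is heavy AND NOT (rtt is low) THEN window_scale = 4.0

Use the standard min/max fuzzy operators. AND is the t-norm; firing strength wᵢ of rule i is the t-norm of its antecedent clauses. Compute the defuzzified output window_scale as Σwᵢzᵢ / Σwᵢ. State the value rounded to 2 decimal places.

R1 (z=37.0): heavy=0.78 → w = 0.78
R2 (z=37.0): medium=0.77, heavy=0.78; AND[min(a, b)] → w = 0.77
R3 (z=40.0): low=0.97, heavy=0.78; AND[min(a, b)] → w = 0.78
R4 (z=4.0): heavy=0.78, ¬low=1−0.97=0.03; AND[min(a, b)] → w = 0.03
Weighted average = (0.78·37.0 + 0.77·37.0 + 0.78·40.0 + 0.03·4.0) / (0.78 + 0.77 + 0.78 + 0.03)
  = 88.6700 / 2.3600 = 37.57

37.57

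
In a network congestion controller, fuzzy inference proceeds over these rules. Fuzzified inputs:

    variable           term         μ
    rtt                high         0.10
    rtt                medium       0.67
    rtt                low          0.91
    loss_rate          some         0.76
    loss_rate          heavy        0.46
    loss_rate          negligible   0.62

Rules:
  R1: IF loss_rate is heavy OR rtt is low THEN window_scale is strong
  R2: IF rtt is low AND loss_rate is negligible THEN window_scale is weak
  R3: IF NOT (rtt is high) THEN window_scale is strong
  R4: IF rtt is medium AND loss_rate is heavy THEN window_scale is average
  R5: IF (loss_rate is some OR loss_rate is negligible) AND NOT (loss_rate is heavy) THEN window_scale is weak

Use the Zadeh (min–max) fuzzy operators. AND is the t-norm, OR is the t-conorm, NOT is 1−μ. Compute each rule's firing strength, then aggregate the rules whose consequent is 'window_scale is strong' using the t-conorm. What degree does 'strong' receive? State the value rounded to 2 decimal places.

R1: heavy=0.46, low=0.91; OR[max(a, b)] → w = 0.91
R2: low=0.91, negligible=0.62; AND[min(a, b)] → w = 0.62
R3: ¬high=1−0.10=0.90 → w = 0.90
R4: medium=0.67, heavy=0.46; AND[min(a, b)] → w = 0.46
R5: (some=0.76 OR negligible=0.62) = 0.76; AND[min(a, b)] with ¬heavy=1−0.46=0.54 → w = 0.54
Rules with consequent 'strong': {R1, R3} → strengths 0.91, 0.90
Aggregate via t-conorm [max(a, b)]: 0.91

0.91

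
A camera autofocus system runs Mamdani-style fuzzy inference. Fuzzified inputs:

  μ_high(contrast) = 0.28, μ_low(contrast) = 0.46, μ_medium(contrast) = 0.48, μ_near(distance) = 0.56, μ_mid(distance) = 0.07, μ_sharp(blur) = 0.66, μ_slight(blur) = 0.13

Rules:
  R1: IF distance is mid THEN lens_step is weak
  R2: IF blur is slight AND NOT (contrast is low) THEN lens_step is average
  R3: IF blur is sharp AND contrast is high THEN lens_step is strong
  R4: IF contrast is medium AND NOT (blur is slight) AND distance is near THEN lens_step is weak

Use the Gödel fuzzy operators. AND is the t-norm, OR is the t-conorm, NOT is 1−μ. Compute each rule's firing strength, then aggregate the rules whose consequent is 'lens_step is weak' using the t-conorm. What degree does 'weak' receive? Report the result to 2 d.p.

0.48

R1: mid=0.07 → w = 0.07
R2: slight=0.13, ¬low=1−0.46=0.54; AND[min(a, b)] → w = 0.13
R3: sharp=0.66, high=0.28; AND[min(a, b)] → w = 0.28
R4: medium=0.48, ¬slight=1−0.13=0.87, near=0.56; AND[min(a, b)] → w = 0.48
Rules with consequent 'weak': {R1, R4} → strengths 0.07, 0.48
Aggregate via t-conorm [max(a, b)]: 0.48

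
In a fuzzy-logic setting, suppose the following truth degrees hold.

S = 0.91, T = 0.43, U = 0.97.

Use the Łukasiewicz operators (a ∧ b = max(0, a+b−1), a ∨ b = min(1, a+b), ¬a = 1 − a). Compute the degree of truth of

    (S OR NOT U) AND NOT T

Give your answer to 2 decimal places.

0.51

NOT U = 1 − 0.97 = 0.03
S OR NOT U = min(1, a+b) on (0.91, 0.03) = 0.94
NOT T = 1 − 0.43 = 0.57
(S OR NOT U) AND NOT T = max(0, a+b−1) on (0.94, 0.57) = 0.51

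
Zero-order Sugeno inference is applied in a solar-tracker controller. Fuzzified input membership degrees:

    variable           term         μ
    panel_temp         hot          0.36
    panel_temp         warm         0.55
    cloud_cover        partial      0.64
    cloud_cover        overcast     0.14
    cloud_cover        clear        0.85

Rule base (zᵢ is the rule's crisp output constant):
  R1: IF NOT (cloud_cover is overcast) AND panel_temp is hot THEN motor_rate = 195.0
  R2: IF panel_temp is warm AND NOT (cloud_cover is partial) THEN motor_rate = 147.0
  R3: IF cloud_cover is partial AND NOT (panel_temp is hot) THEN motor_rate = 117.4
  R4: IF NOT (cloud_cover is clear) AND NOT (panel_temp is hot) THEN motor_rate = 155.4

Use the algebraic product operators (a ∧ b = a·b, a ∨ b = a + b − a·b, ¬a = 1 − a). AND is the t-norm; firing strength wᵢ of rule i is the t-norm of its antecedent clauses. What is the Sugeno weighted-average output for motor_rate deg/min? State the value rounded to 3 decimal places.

R1 (z=195.0): ¬overcast=1−0.14=0.86, hot=0.36; AND[a·b] → w = 0.3096
R2 (z=147.0): warm=0.55, ¬partial=1−0.64=0.36; AND[a·b] → w = 0.1980
R3 (z=117.4): partial=0.64, ¬hot=1−0.36=0.64; AND[a·b] → w = 0.4096
R4 (z=155.4): ¬clear=1−0.85=0.15, ¬hot=1−0.36=0.64; AND[a·b] → w = 0.0960
Weighted average = (0.3096·195.0 + 0.1980·147.0 + 0.4096·117.4 + 0.0960·155.4) / (0.3096 + 0.1980 + 0.4096 + 0.0960)
  = 152.4834 / 1.0132 = 150.497

150.497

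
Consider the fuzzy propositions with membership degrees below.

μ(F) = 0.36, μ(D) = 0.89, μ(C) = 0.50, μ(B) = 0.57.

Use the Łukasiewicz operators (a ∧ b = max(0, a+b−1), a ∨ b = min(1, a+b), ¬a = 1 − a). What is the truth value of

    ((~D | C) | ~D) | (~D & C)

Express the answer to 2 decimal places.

~D = 1 − 0.89 = 0.11
~D | C = min(1, a+b) on (0.11, 0.50) = 0.61
~D = 1 − 0.89 = 0.11
(~D | C) | ~D = min(1, a+b) on (0.61, 0.11) = 0.72
~D = 1 − 0.89 = 0.11
~D & C = max(0, a+b−1) on (0.11, 0.50) = 0.00
((~D | C) | ~D) | (~D & C) = min(1, a+b) on (0.72, 0.00) = 0.72

0.72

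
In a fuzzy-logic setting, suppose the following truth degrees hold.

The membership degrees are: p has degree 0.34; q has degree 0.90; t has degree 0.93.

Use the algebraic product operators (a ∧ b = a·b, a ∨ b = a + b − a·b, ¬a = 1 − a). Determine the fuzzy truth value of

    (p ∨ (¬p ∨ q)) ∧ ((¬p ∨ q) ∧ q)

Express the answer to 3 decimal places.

¬p = 1 − 0.3400 = 0.6600
¬p ∨ q = a + b − a·b on (0.6600, 0.9000) = 0.9660
p ∨ (¬p ∨ q) = a + b − a·b on (0.3400, 0.9660) = 0.9776
¬p = 1 − 0.3400 = 0.6600
¬p ∨ q = a + b − a·b on (0.6600, 0.9000) = 0.9660
(¬p ∨ q) ∧ q = a·b on (0.9660, 0.9000) = 0.8694
(p ∨ (¬p ∨ q)) ∧ ((¬p ∨ q) ∧ q) = a·b on (0.9776, 0.8694) = 0.8499

0.850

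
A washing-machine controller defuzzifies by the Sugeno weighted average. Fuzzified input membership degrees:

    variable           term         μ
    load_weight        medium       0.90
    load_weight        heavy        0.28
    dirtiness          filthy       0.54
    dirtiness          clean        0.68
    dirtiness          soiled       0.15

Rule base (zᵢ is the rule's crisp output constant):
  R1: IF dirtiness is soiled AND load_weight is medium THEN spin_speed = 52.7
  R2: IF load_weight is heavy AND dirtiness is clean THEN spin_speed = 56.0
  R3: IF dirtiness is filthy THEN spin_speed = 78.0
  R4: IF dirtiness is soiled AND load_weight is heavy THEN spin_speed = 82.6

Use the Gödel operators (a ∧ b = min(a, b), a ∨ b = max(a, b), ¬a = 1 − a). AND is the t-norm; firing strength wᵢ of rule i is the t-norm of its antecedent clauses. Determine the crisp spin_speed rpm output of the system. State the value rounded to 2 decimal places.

R1 (z=52.7): soiled=0.15, medium=0.90; AND[min(a, b)] → w = 0.15
R2 (z=56.0): heavy=0.28, clean=0.68; AND[min(a, b)] → w = 0.28
R3 (z=78.0): filthy=0.54 → w = 0.54
R4 (z=82.6): soiled=0.15, heavy=0.28; AND[min(a, b)] → w = 0.15
Weighted average = (0.15·52.7 + 0.28·56.0 + 0.54·78.0 + 0.15·82.6) / (0.15 + 0.28 + 0.54 + 0.15)
  = 78.0950 / 1.1200 = 69.73

69.73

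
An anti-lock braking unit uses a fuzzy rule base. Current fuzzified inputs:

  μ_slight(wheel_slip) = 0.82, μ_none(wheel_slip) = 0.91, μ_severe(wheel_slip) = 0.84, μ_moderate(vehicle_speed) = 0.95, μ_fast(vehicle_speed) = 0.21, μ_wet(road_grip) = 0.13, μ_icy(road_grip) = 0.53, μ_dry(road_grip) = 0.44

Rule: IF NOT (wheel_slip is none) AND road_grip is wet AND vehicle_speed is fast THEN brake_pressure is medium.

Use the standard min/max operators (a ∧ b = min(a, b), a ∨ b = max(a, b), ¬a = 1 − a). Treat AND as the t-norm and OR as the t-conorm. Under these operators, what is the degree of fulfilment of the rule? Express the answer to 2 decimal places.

firing strength: ¬none=1−0.91=0.09, wet=0.13, fast=0.21; AND[min(a, b)] → w = 0.09

0.09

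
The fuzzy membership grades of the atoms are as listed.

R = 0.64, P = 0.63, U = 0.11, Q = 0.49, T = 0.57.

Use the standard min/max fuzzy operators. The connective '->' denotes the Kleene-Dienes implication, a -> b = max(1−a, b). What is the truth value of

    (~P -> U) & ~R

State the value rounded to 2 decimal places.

~P = 1 − 0.63 = 0.37
~P -> U  [Kleene-Dienes: max(1−a, b)] with a=0.37, b=0.11 → 0.63
~R = 1 − 0.64 = 0.36
(~P -> U) & ~R = min(a, b) on (0.63, 0.36) = 0.36

0.36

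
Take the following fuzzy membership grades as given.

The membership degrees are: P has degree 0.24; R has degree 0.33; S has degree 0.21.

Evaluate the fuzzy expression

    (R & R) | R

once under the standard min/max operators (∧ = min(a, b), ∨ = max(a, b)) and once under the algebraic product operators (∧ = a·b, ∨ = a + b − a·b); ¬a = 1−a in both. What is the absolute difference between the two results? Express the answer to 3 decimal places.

0.073

Under standard min/max:
  R & R = min(a, b) on (0.33, 0.33) = 0.33
  (R & R) | R = max(a, b) on (0.33, 0.33) = 0.33
  → value = 0.3300
Under algebraic product:
  R & R = a·b on (0.3300, 0.3300) = 0.1089
  (R & R) | R = a + b − a·b on (0.1089, 0.3300) = 0.4030
  → value = 0.4030
|0.3300 − 0.4030| = 0.073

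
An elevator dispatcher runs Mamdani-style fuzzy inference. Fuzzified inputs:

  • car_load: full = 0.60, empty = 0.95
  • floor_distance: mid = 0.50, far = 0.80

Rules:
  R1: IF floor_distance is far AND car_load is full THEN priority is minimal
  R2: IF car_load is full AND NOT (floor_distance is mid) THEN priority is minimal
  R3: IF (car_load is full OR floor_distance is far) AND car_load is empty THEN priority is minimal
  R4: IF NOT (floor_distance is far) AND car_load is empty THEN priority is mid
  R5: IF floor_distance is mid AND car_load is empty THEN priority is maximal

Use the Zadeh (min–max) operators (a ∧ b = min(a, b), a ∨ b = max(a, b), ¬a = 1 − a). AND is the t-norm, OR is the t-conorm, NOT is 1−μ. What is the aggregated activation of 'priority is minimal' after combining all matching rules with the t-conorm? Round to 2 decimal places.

0.80

R1: far=0.80, full=0.60; AND[min(a, b)] → w = 0.60
R2: full=0.60, ¬mid=1−0.50=0.50; AND[min(a, b)] → w = 0.50
R3: (full=0.60 OR far=0.80) = 0.80; AND[min(a, b)] with empty=0.95 → w = 0.80
R4: ¬far=1−0.80=0.20, empty=0.95; AND[min(a, b)] → w = 0.20
R5: mid=0.50, empty=0.95; AND[min(a, b)] → w = 0.50
Rules with consequent 'minimal': {R1, R2, R3} → strengths 0.60, 0.50, 0.80
Aggregate via t-conorm [max(a, b)]: 0.80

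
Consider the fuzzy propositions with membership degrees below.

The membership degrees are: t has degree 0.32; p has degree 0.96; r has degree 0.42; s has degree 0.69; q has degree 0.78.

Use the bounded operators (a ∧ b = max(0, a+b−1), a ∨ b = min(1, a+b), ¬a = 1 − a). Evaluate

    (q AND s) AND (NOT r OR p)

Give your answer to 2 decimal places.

0.47

q AND s = max(0, a+b−1) on (0.78, 0.69) = 0.47
NOT r = 1 − 0.42 = 0.58
NOT r OR p = min(1, a+b) on (0.58, 0.96) = 1.00
(q AND s) AND (NOT r OR p) = max(0, a+b−1) on (0.47, 1.00) = 0.47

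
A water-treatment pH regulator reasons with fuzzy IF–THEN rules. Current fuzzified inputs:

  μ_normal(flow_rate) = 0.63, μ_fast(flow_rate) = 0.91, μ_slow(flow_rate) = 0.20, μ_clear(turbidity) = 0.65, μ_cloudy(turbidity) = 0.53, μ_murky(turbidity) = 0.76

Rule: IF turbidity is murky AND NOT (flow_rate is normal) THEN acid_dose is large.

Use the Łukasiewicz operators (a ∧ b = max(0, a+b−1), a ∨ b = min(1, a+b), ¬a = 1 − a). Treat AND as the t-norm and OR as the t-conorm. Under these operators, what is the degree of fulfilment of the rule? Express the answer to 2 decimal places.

firing strength: murky=0.76, ¬normal=1−0.63=0.37; AND[max(0, a+b−1)] → w = 0.13

0.13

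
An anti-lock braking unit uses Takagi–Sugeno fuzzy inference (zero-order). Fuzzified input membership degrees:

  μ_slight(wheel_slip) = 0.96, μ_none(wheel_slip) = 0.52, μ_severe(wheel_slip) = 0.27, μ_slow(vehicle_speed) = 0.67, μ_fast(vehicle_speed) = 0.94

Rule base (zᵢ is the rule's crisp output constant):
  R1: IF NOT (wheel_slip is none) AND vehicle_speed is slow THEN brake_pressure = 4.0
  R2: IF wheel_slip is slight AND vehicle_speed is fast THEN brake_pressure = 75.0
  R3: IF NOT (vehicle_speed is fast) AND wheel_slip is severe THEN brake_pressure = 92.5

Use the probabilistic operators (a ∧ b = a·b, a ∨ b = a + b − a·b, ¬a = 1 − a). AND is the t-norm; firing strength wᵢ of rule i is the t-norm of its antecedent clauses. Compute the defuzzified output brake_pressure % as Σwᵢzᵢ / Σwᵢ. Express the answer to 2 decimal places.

56.82

R1 (z=4.0): ¬none=1−0.52=0.48, slow=0.67; AND[a·b] → w = 0.3216
R2 (z=75.0): slight=0.96, fast=0.94; AND[a·b] → w = 0.9024
R3 (z=92.5): ¬fast=1−0.94=0.06, severe=0.27; AND[a·b] → w = 0.0162
Weighted average = (0.3216·4.0 + 0.9024·75.0 + 0.0162·92.5) / (0.3216 + 0.9024 + 0.0162)
  = 70.4649 / 1.2402 = 56.82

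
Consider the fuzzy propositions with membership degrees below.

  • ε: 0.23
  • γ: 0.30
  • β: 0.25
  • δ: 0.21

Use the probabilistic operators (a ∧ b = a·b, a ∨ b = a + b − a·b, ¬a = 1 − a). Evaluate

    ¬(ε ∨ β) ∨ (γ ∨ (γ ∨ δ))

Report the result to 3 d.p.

0.836

ε ∨ β = a + b − a·b on (0.2300, 0.2500) = 0.4225
¬(ε ∨ β) = 1 − 0.4225 = 0.5775
γ ∨ δ = a + b − a·b on (0.3000, 0.2100) = 0.4470
γ ∨ (γ ∨ δ) = a + b − a·b on (0.3000, 0.4470) = 0.6129
¬(ε ∨ β) ∨ (γ ∨ (γ ∨ δ)) = a + b − a·b on (0.5775, 0.6129) = 0.8365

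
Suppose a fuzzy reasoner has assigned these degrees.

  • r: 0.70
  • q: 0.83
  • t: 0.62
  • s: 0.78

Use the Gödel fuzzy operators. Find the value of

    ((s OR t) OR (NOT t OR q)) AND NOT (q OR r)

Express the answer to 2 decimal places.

0.17

s OR t = max(a, b) on (0.78, 0.62) = 0.78
NOT t = 1 − 0.62 = 0.38
NOT t OR q = max(a, b) on (0.38, 0.83) = 0.83
(s OR t) OR (NOT t OR q) = max(a, b) on (0.78, 0.83) = 0.83
q OR r = max(a, b) on (0.83, 0.70) = 0.83
NOT (q OR r) = 1 − 0.83 = 0.17
((s OR t) OR (NOT t OR q)) AND NOT (q OR r) = min(a, b) on (0.83, 0.17) = 0.17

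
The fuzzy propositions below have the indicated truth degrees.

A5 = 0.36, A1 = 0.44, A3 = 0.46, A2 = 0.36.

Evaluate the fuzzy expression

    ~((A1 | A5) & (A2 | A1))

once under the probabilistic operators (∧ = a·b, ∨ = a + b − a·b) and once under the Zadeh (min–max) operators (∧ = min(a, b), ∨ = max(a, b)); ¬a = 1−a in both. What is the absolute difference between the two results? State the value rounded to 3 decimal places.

0.028

Under probabilistic:
  A1 | A5 = a + b − a·b on (0.4400, 0.3600) = 0.6416
  A2 | A1 = a + b − a·b on (0.3600, 0.4400) = 0.6416
  (A1 | A5) & (A2 | A1) = a·b on (0.6416, 0.6416) = 0.4117
  ~((A1 | A5) & (A2 | A1)) = 1 − 0.4117 = 0.5883
  → value = 0.5883
Under Zadeh (min–max):
  A1 | A5 = max(a, b) on (0.44, 0.36) = 0.44
  A2 | A1 = max(a, b) on (0.36, 0.44) = 0.44
  (A1 | A5) & (A2 | A1) = min(a, b) on (0.44, 0.44) = 0.44
  ~((A1 | A5) & (A2 | A1)) = 1 − 0.44 = 0.56
  → value = 0.5600
|0.5883 − 0.5600| = 0.028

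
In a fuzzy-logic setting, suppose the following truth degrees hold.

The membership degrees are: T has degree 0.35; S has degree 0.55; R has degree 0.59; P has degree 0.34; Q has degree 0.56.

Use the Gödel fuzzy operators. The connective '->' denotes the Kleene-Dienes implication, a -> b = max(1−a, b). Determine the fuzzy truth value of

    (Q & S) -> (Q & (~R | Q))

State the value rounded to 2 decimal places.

0.56

Q & S = min(a, b) on (0.56, 0.55) = 0.55
~R = 1 − 0.59 = 0.41
~R | Q = max(a, b) on (0.41, 0.56) = 0.56
Q & (~R | Q) = min(a, b) on (0.56, 0.56) = 0.56
(Q & S) -> (Q & (~R | Q))  [Kleene-Dienes: max(1−a, b)] with a=0.55, b=0.56 → 0.56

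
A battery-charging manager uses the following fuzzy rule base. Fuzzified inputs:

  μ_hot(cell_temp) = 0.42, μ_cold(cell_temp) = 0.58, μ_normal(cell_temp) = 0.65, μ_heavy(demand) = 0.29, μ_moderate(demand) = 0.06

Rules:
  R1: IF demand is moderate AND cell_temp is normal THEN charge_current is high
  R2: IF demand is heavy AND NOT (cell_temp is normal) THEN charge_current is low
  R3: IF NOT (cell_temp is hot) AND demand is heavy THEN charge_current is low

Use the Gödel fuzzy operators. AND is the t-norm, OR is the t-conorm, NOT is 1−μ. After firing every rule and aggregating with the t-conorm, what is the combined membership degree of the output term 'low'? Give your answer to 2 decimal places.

0.29

R1: moderate=0.06, normal=0.65; AND[min(a, b)] → w = 0.06
R2: heavy=0.29, ¬normal=1−0.65=0.35; AND[min(a, b)] → w = 0.29
R3: ¬hot=1−0.42=0.58, heavy=0.29; AND[min(a, b)] → w = 0.29
Rules with consequent 'low': {R2, R3} → strengths 0.29, 0.29
Aggregate via t-conorm [max(a, b)]: 0.29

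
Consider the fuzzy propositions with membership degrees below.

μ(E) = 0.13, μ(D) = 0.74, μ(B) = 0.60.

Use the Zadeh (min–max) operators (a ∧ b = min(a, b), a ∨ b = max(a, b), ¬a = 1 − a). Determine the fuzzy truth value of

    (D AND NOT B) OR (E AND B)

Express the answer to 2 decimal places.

NOT B = 1 − 0.60 = 0.40
D AND NOT B = min(a, b) on (0.74, 0.40) = 0.40
E AND B = min(a, b) on (0.13, 0.60) = 0.13
(D AND NOT B) OR (E AND B) = max(a, b) on (0.40, 0.13) = 0.40

0.40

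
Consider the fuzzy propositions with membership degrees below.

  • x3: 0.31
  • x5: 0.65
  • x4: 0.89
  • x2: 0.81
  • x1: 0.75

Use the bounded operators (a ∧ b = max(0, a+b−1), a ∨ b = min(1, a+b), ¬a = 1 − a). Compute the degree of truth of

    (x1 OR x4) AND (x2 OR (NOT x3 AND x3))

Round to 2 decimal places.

x1 OR x4 = min(1, a+b) on (0.75, 0.89) = 1.00
NOT x3 = 1 − 0.31 = 0.69
NOT x3 AND x3 = max(0, a+b−1) on (0.69, 0.31) = 0.00
x2 OR (NOT x3 AND x3) = min(1, a+b) on (0.81, 0.00) = 0.81
(x1 OR x4) AND (x2 OR (NOT x3 AND x3)) = max(0, a+b−1) on (1.00, 0.81) = 0.81

0.81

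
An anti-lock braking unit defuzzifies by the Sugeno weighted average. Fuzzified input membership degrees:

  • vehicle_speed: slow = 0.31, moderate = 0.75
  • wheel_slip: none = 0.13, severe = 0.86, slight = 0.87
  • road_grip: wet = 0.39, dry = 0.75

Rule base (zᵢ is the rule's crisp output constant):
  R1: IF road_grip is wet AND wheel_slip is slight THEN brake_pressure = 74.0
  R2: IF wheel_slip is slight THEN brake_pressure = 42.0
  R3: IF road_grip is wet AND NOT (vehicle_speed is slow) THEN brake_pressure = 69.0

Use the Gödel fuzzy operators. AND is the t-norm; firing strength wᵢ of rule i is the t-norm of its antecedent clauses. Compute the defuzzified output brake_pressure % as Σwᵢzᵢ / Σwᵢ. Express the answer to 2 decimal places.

R1 (z=74.0): wet=0.39, slight=0.87; AND[min(a, b)] → w = 0.39
R2 (z=42.0): slight=0.87 → w = 0.87
R3 (z=69.0): wet=0.39, ¬slow=1−0.31=0.69; AND[min(a, b)] → w = 0.39
Weighted average = (0.39·74.0 + 0.87·42.0 + 0.39·69.0) / (0.39 + 0.87 + 0.39)
  = 92.3100 / 1.6500 = 55.95

55.95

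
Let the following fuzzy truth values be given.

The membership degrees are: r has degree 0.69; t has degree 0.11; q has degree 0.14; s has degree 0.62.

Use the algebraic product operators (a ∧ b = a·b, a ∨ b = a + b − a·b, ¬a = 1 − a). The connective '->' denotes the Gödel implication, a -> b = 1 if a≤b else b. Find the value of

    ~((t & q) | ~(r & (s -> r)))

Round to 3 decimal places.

t & q = a·b on (0.1100, 0.1400) = 0.0154
s -> r  [Gödel: 1 if a≤b else b] with a=0.6200, b=0.6900 → 1.0000
r & (s -> r) = a·b on (0.6900, 1.0000) = 0.6900
~(r & (s -> r)) = 1 − 0.6900 = 0.3100
(t & q) | ~(r & (s -> r)) = a + b − a·b on (0.0154, 0.3100) = 0.3206
~((t & q) | ~(r & (s -> r))) = 1 − 0.3206 = 0.6794

0.679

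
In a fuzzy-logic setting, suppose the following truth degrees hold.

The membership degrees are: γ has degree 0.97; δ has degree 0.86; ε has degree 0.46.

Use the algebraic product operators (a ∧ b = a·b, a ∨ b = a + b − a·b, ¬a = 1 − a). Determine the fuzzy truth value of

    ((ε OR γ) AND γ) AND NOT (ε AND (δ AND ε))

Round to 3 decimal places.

ε OR γ = a + b − a·b on (0.4600, 0.9700) = 0.9838
(ε OR γ) AND γ = a·b on (0.9838, 0.9700) = 0.9543
δ AND ε = a·b on (0.8600, 0.4600) = 0.3956
ε AND (δ AND ε) = a·b on (0.4600, 0.3956) = 0.1820
NOT (ε AND (δ AND ε)) = 1 − 0.1820 = 0.8180
((ε OR γ) AND γ) AND NOT (ε AND (δ AND ε)) = a·b on (0.9543, 0.8180) = 0.7806

0.781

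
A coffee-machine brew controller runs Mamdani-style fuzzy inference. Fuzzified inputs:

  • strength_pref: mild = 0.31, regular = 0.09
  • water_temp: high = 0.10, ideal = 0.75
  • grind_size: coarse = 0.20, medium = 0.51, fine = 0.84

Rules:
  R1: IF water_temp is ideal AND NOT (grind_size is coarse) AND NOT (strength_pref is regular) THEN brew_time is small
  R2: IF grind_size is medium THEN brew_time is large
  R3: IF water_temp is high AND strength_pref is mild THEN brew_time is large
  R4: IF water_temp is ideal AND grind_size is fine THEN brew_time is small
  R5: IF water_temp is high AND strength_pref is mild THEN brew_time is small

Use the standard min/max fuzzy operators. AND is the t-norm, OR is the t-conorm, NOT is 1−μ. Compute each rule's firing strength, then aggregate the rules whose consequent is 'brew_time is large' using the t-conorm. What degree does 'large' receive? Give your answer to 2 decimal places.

0.51

R1: ideal=0.75, ¬coarse=1−0.20=0.80, ¬regular=1−0.09=0.91; AND[min(a, b)] → w = 0.75
R2: medium=0.51 → w = 0.51
R3: high=0.10, mild=0.31; AND[min(a, b)] → w = 0.10
R4: ideal=0.75, fine=0.84; AND[min(a, b)] → w = 0.75
R5: high=0.10, mild=0.31; AND[min(a, b)] → w = 0.10
Rules with consequent 'large': {R2, R3} → strengths 0.51, 0.10
Aggregate via t-conorm [max(a, b)]: 0.51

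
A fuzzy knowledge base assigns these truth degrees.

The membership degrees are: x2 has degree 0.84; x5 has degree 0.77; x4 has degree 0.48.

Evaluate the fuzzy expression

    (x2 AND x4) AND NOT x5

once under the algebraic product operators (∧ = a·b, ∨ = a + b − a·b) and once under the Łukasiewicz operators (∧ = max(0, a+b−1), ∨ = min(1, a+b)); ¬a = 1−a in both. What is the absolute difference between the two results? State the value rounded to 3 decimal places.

0.093

Under algebraic product:
  x2 AND x4 = a·b on (0.8400, 0.4800) = 0.4032
  NOT x5 = 1 − 0.7700 = 0.2300
  (x2 AND x4) AND NOT x5 = a·b on (0.4032, 0.2300) = 0.0927
  → value = 0.0927
Under Łukasiewicz:
  x2 AND x4 = max(0, a+b−1) on (0.84, 0.48) = 0.32
  NOT x5 = 1 − 0.77 = 0.23
  (x2 AND x4) AND NOT x5 = max(0, a+b−1) on (0.32, 0.23) = 0.00
  → value = 0.0000
|0.0927 − 0.0000| = 0.093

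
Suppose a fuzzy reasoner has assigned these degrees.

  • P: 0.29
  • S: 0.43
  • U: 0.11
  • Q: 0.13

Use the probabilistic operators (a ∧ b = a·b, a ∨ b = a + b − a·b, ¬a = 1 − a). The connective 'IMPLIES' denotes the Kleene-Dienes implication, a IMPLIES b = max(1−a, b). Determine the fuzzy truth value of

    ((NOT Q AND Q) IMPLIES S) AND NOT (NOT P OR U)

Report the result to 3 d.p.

0.229

NOT Q = 1 − 0.1300 = 0.8700
NOT Q AND Q = a·b on (0.8700, 0.1300) = 0.1131
(NOT Q AND Q) IMPLIES S  [Kleene-Dienes: max(1−a, b)] with a=0.1131, b=0.4300 → 0.8869
NOT P = 1 − 0.2900 = 0.7100
NOT P OR U = a + b − a·b on (0.7100, 0.1100) = 0.7419
NOT (NOT P OR U) = 1 − 0.7419 = 0.2581
((NOT Q AND Q) IMPLIES S) AND NOT (NOT P OR U) = a·b on (0.8869, 0.2581) = 0.2289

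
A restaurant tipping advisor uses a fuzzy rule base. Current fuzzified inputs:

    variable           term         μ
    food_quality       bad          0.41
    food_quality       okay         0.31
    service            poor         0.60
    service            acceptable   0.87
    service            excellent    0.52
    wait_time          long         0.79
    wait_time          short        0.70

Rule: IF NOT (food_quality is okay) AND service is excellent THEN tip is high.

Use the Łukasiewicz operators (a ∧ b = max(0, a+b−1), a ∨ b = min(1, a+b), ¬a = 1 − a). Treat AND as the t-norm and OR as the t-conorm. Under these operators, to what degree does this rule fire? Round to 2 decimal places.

0.21

firing strength: ¬okay=1−0.31=0.69, excellent=0.52; AND[max(0, a+b−1)] → w = 0.21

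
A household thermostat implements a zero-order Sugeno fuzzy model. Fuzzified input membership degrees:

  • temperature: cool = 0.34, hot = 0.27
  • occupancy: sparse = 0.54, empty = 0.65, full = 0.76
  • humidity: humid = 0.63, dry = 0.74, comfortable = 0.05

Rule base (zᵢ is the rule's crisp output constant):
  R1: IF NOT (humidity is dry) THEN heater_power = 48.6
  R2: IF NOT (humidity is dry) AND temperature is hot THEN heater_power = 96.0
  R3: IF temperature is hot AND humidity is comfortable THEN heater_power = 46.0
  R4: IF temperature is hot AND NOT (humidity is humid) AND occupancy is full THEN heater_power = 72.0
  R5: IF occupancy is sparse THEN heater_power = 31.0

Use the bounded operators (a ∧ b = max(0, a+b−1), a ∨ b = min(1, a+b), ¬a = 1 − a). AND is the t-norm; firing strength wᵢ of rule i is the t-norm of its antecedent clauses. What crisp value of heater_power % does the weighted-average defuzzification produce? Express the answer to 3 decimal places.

36.720

R1 (z=48.6): ¬dry=1−0.74=0.26 → w = 0.26
R2 (z=96.0): ¬dry=1−0.74=0.26, hot=0.27; AND[max(0, a+b−1)] → w = 0.00
R3 (z=46.0): hot=0.27, comfortable=0.05; AND[max(0, a+b−1)] → w = 0.00
R4 (z=72.0): hot=0.27, ¬humid=1−0.63=0.37, full=0.76; AND[max(0, a+b−1)] → w = 0.00
R5 (z=31.0): sparse=0.54 → w = 0.54
Weighted average = (0.26·48.6 + 0.00·96.0 + 0.00·46.0 + 0.00·72.0 + 0.54·31.0) / (0.26 + 0.00 + 0.00 + 0.00 + 0.54)
  = 29.3760 / 0.8000 = 36.720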